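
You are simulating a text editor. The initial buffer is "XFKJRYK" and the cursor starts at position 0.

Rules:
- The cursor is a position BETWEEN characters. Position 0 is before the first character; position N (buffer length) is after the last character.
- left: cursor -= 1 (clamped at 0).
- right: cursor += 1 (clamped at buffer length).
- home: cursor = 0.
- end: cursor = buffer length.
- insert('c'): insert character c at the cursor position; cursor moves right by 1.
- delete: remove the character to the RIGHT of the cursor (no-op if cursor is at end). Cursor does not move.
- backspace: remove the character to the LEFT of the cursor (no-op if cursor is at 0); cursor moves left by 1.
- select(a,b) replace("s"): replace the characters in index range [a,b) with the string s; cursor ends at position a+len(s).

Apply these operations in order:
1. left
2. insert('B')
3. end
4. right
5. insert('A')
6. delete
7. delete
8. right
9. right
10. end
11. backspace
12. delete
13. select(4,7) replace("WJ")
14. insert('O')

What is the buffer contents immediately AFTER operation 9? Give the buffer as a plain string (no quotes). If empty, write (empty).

Answer: BXFKJRYKA

Derivation:
After op 1 (left): buf='XFKJRYK' cursor=0
After op 2 (insert('B')): buf='BXFKJRYK' cursor=1
After op 3 (end): buf='BXFKJRYK' cursor=8
After op 4 (right): buf='BXFKJRYK' cursor=8
After op 5 (insert('A')): buf='BXFKJRYKA' cursor=9
After op 6 (delete): buf='BXFKJRYKA' cursor=9
After op 7 (delete): buf='BXFKJRYKA' cursor=9
After op 8 (right): buf='BXFKJRYKA' cursor=9
After op 9 (right): buf='BXFKJRYKA' cursor=9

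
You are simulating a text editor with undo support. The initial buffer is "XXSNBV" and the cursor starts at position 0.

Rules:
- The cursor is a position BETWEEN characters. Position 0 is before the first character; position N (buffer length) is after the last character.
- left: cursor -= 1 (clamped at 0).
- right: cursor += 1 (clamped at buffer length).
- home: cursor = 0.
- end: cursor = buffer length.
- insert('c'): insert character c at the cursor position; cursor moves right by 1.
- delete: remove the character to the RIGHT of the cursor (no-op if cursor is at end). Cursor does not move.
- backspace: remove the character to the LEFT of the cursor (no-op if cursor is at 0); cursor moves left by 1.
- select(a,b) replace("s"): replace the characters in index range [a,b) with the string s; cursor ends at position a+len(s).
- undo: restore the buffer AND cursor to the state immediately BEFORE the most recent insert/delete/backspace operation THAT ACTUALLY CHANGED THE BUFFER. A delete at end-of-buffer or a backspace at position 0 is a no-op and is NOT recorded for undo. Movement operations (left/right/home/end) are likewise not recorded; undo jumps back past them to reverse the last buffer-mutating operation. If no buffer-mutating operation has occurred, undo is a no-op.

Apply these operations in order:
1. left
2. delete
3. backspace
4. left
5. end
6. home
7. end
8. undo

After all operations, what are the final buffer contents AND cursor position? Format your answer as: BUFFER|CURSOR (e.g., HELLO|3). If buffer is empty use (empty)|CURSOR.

After op 1 (left): buf='XXSNBV' cursor=0
After op 2 (delete): buf='XSNBV' cursor=0
After op 3 (backspace): buf='XSNBV' cursor=0
After op 4 (left): buf='XSNBV' cursor=0
After op 5 (end): buf='XSNBV' cursor=5
After op 6 (home): buf='XSNBV' cursor=0
After op 7 (end): buf='XSNBV' cursor=5
After op 8 (undo): buf='XXSNBV' cursor=0

Answer: XXSNBV|0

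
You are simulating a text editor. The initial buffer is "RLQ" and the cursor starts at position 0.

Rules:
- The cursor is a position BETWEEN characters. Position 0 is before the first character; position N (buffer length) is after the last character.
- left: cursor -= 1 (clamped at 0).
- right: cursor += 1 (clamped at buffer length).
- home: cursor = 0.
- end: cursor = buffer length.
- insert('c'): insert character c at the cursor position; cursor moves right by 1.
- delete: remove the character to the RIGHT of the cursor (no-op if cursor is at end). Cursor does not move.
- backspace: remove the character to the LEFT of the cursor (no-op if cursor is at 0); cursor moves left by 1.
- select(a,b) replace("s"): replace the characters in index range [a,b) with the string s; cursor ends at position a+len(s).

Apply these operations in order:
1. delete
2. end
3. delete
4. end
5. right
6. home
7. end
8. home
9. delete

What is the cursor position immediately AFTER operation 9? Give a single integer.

Answer: 0

Derivation:
After op 1 (delete): buf='LQ' cursor=0
After op 2 (end): buf='LQ' cursor=2
After op 3 (delete): buf='LQ' cursor=2
After op 4 (end): buf='LQ' cursor=2
After op 5 (right): buf='LQ' cursor=2
After op 6 (home): buf='LQ' cursor=0
After op 7 (end): buf='LQ' cursor=2
After op 8 (home): buf='LQ' cursor=0
After op 9 (delete): buf='Q' cursor=0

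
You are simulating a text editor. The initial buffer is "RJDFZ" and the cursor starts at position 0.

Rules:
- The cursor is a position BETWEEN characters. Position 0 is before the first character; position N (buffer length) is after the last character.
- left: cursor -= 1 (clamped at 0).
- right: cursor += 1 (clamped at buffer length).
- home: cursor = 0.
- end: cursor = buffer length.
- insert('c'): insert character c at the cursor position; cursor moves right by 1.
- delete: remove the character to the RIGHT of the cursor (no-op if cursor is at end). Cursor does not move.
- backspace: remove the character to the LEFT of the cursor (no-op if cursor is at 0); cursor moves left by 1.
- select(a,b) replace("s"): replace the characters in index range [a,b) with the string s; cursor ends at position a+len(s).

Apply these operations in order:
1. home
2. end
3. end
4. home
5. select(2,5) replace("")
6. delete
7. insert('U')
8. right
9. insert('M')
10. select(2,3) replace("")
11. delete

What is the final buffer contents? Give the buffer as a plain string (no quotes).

Answer: RJ

Derivation:
After op 1 (home): buf='RJDFZ' cursor=0
After op 2 (end): buf='RJDFZ' cursor=5
After op 3 (end): buf='RJDFZ' cursor=5
After op 4 (home): buf='RJDFZ' cursor=0
After op 5 (select(2,5) replace("")): buf='RJ' cursor=2
After op 6 (delete): buf='RJ' cursor=2
After op 7 (insert('U')): buf='RJU' cursor=3
After op 8 (right): buf='RJU' cursor=3
After op 9 (insert('M')): buf='RJUM' cursor=4
After op 10 (select(2,3) replace("")): buf='RJM' cursor=2
After op 11 (delete): buf='RJ' cursor=2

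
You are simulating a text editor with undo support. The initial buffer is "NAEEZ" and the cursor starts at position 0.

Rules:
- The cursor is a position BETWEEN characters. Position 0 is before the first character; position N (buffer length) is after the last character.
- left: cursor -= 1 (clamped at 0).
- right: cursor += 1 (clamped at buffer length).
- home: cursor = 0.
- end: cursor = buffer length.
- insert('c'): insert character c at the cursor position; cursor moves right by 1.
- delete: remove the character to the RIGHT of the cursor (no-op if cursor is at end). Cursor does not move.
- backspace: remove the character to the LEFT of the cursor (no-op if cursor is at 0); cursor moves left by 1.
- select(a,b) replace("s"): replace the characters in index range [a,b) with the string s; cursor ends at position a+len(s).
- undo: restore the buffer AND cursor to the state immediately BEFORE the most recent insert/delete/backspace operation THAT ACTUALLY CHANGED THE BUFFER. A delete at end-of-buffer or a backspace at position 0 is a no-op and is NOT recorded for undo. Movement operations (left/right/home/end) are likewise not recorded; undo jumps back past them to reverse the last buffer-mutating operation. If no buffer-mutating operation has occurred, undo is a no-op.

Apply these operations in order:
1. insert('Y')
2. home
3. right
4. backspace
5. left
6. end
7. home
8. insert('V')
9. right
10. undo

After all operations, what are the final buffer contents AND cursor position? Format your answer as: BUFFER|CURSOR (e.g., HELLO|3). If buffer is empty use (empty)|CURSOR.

Answer: NAEEZ|0

Derivation:
After op 1 (insert('Y')): buf='YNAEEZ' cursor=1
After op 2 (home): buf='YNAEEZ' cursor=0
After op 3 (right): buf='YNAEEZ' cursor=1
After op 4 (backspace): buf='NAEEZ' cursor=0
After op 5 (left): buf='NAEEZ' cursor=0
After op 6 (end): buf='NAEEZ' cursor=5
After op 7 (home): buf='NAEEZ' cursor=0
After op 8 (insert('V')): buf='VNAEEZ' cursor=1
After op 9 (right): buf='VNAEEZ' cursor=2
After op 10 (undo): buf='NAEEZ' cursor=0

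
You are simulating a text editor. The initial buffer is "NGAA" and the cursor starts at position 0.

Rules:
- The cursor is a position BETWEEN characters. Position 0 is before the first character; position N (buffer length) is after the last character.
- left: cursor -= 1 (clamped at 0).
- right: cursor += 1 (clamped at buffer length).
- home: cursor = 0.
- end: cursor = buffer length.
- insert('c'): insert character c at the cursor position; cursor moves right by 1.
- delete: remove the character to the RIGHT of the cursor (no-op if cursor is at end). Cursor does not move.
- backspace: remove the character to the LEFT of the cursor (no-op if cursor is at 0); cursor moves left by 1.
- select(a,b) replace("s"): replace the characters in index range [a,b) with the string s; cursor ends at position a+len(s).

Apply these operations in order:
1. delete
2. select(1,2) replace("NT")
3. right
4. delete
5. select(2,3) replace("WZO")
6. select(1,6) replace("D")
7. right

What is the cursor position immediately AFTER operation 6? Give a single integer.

After op 1 (delete): buf='GAA' cursor=0
After op 2 (select(1,2) replace("NT")): buf='GNTA' cursor=3
After op 3 (right): buf='GNTA' cursor=4
After op 4 (delete): buf='GNTA' cursor=4
After op 5 (select(2,3) replace("WZO")): buf='GNWZOA' cursor=5
After op 6 (select(1,6) replace("D")): buf='GD' cursor=2

Answer: 2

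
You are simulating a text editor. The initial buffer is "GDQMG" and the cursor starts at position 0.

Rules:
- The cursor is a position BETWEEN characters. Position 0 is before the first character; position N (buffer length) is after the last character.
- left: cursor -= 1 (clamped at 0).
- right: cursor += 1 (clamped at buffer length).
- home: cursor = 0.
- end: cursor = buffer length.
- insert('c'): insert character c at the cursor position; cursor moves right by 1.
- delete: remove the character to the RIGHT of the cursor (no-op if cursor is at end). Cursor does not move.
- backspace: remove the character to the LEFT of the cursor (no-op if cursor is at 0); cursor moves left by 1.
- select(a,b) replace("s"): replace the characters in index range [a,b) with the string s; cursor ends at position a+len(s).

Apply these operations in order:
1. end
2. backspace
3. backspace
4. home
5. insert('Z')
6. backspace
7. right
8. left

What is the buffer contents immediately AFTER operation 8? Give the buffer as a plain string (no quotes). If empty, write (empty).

Answer: GDQ

Derivation:
After op 1 (end): buf='GDQMG' cursor=5
After op 2 (backspace): buf='GDQM' cursor=4
After op 3 (backspace): buf='GDQ' cursor=3
After op 4 (home): buf='GDQ' cursor=0
After op 5 (insert('Z')): buf='ZGDQ' cursor=1
After op 6 (backspace): buf='GDQ' cursor=0
After op 7 (right): buf='GDQ' cursor=1
After op 8 (left): buf='GDQ' cursor=0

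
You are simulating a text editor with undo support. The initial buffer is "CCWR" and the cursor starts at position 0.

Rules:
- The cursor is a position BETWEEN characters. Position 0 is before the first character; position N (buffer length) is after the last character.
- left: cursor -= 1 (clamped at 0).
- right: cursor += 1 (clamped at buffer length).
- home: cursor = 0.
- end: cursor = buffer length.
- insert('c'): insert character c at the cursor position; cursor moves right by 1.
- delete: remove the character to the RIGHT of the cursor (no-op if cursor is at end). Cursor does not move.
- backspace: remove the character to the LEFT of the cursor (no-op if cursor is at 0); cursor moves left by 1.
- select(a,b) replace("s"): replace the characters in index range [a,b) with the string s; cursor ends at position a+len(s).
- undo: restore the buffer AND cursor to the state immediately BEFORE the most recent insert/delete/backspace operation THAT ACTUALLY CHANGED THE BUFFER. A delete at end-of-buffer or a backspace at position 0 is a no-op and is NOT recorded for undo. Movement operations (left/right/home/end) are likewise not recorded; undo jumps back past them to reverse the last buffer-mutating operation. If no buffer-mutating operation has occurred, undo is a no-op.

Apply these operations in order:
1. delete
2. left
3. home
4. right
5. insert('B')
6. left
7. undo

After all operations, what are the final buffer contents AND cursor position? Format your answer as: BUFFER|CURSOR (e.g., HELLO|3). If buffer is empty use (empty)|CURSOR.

Answer: CWR|1

Derivation:
After op 1 (delete): buf='CWR' cursor=0
After op 2 (left): buf='CWR' cursor=0
After op 3 (home): buf='CWR' cursor=0
After op 4 (right): buf='CWR' cursor=1
After op 5 (insert('B')): buf='CBWR' cursor=2
After op 6 (left): buf='CBWR' cursor=1
After op 7 (undo): buf='CWR' cursor=1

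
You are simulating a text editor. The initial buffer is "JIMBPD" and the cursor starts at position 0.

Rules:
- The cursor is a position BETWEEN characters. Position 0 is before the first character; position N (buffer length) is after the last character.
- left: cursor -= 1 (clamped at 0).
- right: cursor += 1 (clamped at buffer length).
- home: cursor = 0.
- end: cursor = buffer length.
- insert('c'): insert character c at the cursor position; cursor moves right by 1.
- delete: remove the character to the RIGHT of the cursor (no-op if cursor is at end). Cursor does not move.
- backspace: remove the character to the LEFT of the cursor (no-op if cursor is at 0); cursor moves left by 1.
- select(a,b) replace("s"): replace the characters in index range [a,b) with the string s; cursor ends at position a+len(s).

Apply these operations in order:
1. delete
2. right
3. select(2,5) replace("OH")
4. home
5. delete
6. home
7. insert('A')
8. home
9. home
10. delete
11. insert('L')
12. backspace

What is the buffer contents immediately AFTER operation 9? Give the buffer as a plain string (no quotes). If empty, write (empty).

After op 1 (delete): buf='IMBPD' cursor=0
After op 2 (right): buf='IMBPD' cursor=1
After op 3 (select(2,5) replace("OH")): buf='IMOH' cursor=4
After op 4 (home): buf='IMOH' cursor=0
After op 5 (delete): buf='MOH' cursor=0
After op 6 (home): buf='MOH' cursor=0
After op 7 (insert('A')): buf='AMOH' cursor=1
After op 8 (home): buf='AMOH' cursor=0
After op 9 (home): buf='AMOH' cursor=0

Answer: AMOH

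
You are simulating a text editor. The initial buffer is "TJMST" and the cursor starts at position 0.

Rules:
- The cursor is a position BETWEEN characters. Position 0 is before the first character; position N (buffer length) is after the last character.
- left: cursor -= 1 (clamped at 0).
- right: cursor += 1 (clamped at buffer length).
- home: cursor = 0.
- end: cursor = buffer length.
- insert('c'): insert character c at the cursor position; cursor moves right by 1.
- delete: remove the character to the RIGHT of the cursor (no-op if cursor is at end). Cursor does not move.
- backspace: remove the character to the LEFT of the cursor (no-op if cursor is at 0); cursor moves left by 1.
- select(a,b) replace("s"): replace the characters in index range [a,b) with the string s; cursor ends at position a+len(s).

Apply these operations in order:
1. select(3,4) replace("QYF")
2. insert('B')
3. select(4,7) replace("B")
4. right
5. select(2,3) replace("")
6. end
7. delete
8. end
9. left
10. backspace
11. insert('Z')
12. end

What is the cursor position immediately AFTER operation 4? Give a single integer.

After op 1 (select(3,4) replace("QYF")): buf='TJMQYFT' cursor=6
After op 2 (insert('B')): buf='TJMQYFBT' cursor=7
After op 3 (select(4,7) replace("B")): buf='TJMQBT' cursor=5
After op 4 (right): buf='TJMQBT' cursor=6

Answer: 6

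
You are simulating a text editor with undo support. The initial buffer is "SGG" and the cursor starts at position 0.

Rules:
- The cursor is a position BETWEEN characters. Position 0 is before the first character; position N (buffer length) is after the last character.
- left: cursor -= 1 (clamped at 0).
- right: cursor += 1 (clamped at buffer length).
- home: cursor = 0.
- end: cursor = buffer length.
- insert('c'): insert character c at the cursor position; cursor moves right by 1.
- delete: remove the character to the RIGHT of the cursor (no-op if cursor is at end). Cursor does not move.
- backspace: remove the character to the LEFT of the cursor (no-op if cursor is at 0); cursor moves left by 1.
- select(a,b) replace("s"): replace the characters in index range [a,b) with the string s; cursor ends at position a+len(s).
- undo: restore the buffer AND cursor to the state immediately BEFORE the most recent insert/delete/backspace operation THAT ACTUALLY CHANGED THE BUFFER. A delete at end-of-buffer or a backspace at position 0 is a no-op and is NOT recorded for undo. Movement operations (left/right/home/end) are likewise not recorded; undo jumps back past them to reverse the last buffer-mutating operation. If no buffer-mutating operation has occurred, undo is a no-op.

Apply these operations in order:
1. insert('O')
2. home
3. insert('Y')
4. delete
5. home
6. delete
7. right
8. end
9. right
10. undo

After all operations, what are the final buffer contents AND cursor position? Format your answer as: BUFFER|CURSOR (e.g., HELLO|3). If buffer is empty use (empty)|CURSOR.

Answer: YSGG|0

Derivation:
After op 1 (insert('O')): buf='OSGG' cursor=1
After op 2 (home): buf='OSGG' cursor=0
After op 3 (insert('Y')): buf='YOSGG' cursor=1
After op 4 (delete): buf='YSGG' cursor=1
After op 5 (home): buf='YSGG' cursor=0
After op 6 (delete): buf='SGG' cursor=0
After op 7 (right): buf='SGG' cursor=1
After op 8 (end): buf='SGG' cursor=3
After op 9 (right): buf='SGG' cursor=3
After op 10 (undo): buf='YSGG' cursor=0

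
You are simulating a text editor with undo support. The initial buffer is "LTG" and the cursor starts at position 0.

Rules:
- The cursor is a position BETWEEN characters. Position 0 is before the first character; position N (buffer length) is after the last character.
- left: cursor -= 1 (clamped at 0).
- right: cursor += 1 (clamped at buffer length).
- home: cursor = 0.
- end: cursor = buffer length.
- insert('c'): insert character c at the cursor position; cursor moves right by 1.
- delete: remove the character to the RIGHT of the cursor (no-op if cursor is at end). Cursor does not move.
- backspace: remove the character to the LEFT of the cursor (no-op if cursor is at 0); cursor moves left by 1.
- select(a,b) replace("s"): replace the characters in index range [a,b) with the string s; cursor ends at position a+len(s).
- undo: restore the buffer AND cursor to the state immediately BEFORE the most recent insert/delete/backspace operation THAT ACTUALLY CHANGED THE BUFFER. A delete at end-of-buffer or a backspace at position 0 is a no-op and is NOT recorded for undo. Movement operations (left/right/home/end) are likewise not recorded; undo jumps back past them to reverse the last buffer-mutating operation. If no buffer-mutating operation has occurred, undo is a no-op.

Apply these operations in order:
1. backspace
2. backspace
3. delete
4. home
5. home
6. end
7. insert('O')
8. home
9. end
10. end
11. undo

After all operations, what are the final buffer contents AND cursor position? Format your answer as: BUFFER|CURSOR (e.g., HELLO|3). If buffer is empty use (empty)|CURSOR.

After op 1 (backspace): buf='LTG' cursor=0
After op 2 (backspace): buf='LTG' cursor=0
After op 3 (delete): buf='TG' cursor=0
After op 4 (home): buf='TG' cursor=0
After op 5 (home): buf='TG' cursor=0
After op 6 (end): buf='TG' cursor=2
After op 7 (insert('O')): buf='TGO' cursor=3
After op 8 (home): buf='TGO' cursor=0
After op 9 (end): buf='TGO' cursor=3
After op 10 (end): buf='TGO' cursor=3
After op 11 (undo): buf='TG' cursor=2

Answer: TG|2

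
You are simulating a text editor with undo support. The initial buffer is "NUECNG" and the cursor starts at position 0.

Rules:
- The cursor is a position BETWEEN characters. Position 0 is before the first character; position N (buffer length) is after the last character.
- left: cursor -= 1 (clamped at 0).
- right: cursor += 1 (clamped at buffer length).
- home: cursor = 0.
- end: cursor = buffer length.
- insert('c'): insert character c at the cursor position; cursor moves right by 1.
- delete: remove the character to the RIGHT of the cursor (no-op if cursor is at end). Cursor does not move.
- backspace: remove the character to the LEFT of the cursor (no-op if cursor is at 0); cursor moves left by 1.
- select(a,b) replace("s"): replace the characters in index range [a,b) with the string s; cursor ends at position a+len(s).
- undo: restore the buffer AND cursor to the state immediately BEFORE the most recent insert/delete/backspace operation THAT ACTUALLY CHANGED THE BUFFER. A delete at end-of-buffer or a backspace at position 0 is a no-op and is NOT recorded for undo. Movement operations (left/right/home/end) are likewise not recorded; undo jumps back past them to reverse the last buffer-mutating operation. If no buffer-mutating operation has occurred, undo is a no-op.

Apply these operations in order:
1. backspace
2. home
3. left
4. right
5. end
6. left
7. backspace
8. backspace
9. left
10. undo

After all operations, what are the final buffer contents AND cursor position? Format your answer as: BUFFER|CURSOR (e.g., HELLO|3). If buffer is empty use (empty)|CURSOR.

Answer: NUECG|4

Derivation:
After op 1 (backspace): buf='NUECNG' cursor=0
After op 2 (home): buf='NUECNG' cursor=0
After op 3 (left): buf='NUECNG' cursor=0
After op 4 (right): buf='NUECNG' cursor=1
After op 5 (end): buf='NUECNG' cursor=6
After op 6 (left): buf='NUECNG' cursor=5
After op 7 (backspace): buf='NUECG' cursor=4
After op 8 (backspace): buf='NUEG' cursor=3
After op 9 (left): buf='NUEG' cursor=2
After op 10 (undo): buf='NUECG' cursor=4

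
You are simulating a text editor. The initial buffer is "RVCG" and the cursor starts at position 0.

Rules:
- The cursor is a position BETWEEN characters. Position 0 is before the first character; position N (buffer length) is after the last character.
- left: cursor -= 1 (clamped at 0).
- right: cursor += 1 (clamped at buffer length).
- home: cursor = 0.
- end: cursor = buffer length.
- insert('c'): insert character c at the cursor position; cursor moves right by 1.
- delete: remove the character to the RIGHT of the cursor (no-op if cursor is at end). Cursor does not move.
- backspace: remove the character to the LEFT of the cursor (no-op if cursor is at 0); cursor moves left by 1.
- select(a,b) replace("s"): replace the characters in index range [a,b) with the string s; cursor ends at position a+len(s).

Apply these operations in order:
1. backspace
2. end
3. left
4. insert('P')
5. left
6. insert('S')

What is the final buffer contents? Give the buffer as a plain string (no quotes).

Answer: RVCSPG

Derivation:
After op 1 (backspace): buf='RVCG' cursor=0
After op 2 (end): buf='RVCG' cursor=4
After op 3 (left): buf='RVCG' cursor=3
After op 4 (insert('P')): buf='RVCPG' cursor=4
After op 5 (left): buf='RVCPG' cursor=3
After op 6 (insert('S')): buf='RVCSPG' cursor=4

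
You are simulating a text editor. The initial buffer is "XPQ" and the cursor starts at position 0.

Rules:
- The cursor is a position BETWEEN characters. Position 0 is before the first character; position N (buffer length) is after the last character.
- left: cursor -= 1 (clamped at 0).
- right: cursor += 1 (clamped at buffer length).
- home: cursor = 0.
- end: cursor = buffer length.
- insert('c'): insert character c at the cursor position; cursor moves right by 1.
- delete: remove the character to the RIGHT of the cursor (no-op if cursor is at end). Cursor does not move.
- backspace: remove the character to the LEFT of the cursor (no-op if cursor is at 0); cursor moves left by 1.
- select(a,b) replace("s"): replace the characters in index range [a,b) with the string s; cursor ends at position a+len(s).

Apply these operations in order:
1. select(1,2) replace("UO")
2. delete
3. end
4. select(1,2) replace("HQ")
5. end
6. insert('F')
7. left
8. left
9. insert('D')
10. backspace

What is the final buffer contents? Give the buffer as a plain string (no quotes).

Answer: XHQOF

Derivation:
After op 1 (select(1,2) replace("UO")): buf='XUOQ' cursor=3
After op 2 (delete): buf='XUO' cursor=3
After op 3 (end): buf='XUO' cursor=3
After op 4 (select(1,2) replace("HQ")): buf='XHQO' cursor=3
After op 5 (end): buf='XHQO' cursor=4
After op 6 (insert('F')): buf='XHQOF' cursor=5
After op 7 (left): buf='XHQOF' cursor=4
After op 8 (left): buf='XHQOF' cursor=3
After op 9 (insert('D')): buf='XHQDOF' cursor=4
After op 10 (backspace): buf='XHQOF' cursor=3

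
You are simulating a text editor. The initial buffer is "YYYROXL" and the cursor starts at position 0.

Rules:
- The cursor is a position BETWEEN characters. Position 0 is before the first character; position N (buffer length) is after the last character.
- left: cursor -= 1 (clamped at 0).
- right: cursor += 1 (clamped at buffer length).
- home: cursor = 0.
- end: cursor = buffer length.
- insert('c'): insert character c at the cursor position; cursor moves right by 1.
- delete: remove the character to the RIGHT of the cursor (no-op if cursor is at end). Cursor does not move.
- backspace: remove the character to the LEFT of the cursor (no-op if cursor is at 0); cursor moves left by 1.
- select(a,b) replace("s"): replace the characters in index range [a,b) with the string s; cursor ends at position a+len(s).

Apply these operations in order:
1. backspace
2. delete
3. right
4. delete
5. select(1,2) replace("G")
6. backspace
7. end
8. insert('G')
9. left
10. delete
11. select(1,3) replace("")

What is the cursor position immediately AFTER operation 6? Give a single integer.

After op 1 (backspace): buf='YYYROXL' cursor=0
After op 2 (delete): buf='YYROXL' cursor=0
After op 3 (right): buf='YYROXL' cursor=1
After op 4 (delete): buf='YROXL' cursor=1
After op 5 (select(1,2) replace("G")): buf='YGOXL' cursor=2
After op 6 (backspace): buf='YOXL' cursor=1

Answer: 1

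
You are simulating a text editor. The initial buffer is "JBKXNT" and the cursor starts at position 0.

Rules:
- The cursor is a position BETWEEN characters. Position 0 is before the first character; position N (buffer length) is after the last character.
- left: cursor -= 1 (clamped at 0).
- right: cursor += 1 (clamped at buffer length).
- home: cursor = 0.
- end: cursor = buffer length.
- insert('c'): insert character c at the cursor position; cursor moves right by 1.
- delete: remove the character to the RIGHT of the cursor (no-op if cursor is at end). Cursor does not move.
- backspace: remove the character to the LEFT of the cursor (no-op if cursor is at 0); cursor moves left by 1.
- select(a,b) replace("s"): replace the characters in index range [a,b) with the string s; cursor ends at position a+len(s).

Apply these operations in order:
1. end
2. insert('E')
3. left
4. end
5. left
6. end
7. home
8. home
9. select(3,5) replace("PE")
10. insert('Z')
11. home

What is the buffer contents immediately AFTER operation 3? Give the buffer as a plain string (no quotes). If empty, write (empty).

Answer: JBKXNTE

Derivation:
After op 1 (end): buf='JBKXNT' cursor=6
After op 2 (insert('E')): buf='JBKXNTE' cursor=7
After op 3 (left): buf='JBKXNTE' cursor=6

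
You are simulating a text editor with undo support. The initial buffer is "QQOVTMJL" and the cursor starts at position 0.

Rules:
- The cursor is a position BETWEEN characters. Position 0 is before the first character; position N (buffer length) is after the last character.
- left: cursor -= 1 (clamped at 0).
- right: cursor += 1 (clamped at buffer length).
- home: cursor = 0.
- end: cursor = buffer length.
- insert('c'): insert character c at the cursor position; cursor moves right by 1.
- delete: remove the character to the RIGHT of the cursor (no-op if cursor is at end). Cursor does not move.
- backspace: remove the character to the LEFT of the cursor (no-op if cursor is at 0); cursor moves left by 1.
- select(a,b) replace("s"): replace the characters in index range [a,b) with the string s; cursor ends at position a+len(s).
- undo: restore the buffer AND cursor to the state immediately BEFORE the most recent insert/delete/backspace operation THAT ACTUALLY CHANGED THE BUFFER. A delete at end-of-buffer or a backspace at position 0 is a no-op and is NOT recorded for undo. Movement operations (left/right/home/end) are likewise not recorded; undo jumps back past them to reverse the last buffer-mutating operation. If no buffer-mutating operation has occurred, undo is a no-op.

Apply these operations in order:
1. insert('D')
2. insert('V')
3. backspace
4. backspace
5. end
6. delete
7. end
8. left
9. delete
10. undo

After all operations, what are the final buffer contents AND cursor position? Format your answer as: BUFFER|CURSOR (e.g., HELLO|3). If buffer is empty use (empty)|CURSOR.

After op 1 (insert('D')): buf='DQQOVTMJL' cursor=1
After op 2 (insert('V')): buf='DVQQOVTMJL' cursor=2
After op 3 (backspace): buf='DQQOVTMJL' cursor=1
After op 4 (backspace): buf='QQOVTMJL' cursor=0
After op 5 (end): buf='QQOVTMJL' cursor=8
After op 6 (delete): buf='QQOVTMJL' cursor=8
After op 7 (end): buf='QQOVTMJL' cursor=8
After op 8 (left): buf='QQOVTMJL' cursor=7
After op 9 (delete): buf='QQOVTMJ' cursor=7
After op 10 (undo): buf='QQOVTMJL' cursor=7

Answer: QQOVTMJL|7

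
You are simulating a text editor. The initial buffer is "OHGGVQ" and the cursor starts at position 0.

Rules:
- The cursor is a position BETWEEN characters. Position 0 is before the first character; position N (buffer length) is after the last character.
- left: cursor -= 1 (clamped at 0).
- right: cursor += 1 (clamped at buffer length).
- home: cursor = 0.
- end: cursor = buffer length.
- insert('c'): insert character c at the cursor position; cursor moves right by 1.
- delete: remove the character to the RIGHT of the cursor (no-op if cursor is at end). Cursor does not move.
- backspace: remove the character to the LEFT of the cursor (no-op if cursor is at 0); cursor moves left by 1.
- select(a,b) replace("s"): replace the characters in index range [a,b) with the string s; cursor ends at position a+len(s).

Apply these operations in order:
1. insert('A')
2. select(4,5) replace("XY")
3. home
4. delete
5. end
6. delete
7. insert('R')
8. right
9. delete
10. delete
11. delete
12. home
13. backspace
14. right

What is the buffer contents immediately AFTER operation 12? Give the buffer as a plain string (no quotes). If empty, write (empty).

After op 1 (insert('A')): buf='AOHGGVQ' cursor=1
After op 2 (select(4,5) replace("XY")): buf='AOHGXYVQ' cursor=6
After op 3 (home): buf='AOHGXYVQ' cursor=0
After op 4 (delete): buf='OHGXYVQ' cursor=0
After op 5 (end): buf='OHGXYVQ' cursor=7
After op 6 (delete): buf='OHGXYVQ' cursor=7
After op 7 (insert('R')): buf='OHGXYVQR' cursor=8
After op 8 (right): buf='OHGXYVQR' cursor=8
After op 9 (delete): buf='OHGXYVQR' cursor=8
After op 10 (delete): buf='OHGXYVQR' cursor=8
After op 11 (delete): buf='OHGXYVQR' cursor=8
After op 12 (home): buf='OHGXYVQR' cursor=0

Answer: OHGXYVQR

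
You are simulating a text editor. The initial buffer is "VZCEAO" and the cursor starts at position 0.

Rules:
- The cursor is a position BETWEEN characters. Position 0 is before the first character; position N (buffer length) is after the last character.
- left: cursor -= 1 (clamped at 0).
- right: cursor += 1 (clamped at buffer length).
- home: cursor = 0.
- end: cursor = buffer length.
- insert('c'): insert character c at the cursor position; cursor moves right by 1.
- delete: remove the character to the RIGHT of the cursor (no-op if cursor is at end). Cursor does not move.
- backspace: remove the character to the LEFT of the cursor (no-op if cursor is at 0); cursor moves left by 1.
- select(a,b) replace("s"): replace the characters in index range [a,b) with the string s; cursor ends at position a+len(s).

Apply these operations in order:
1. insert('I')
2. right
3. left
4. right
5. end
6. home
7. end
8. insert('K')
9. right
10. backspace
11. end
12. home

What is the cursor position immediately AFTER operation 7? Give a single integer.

Answer: 7

Derivation:
After op 1 (insert('I')): buf='IVZCEAO' cursor=1
After op 2 (right): buf='IVZCEAO' cursor=2
After op 3 (left): buf='IVZCEAO' cursor=1
After op 4 (right): buf='IVZCEAO' cursor=2
After op 5 (end): buf='IVZCEAO' cursor=7
After op 6 (home): buf='IVZCEAO' cursor=0
After op 7 (end): buf='IVZCEAO' cursor=7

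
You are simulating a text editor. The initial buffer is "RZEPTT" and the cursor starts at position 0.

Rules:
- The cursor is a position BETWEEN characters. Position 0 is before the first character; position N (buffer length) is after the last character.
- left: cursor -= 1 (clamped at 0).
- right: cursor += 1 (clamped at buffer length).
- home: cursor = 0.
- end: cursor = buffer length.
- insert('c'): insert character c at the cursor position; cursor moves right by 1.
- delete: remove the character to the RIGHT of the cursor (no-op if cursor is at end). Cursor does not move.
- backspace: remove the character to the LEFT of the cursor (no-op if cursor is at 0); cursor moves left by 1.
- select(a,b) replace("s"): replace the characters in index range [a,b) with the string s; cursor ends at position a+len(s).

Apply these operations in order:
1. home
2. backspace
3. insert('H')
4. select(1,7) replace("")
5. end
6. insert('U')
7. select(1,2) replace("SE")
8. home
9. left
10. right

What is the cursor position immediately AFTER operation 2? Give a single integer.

After op 1 (home): buf='RZEPTT' cursor=0
After op 2 (backspace): buf='RZEPTT' cursor=0

Answer: 0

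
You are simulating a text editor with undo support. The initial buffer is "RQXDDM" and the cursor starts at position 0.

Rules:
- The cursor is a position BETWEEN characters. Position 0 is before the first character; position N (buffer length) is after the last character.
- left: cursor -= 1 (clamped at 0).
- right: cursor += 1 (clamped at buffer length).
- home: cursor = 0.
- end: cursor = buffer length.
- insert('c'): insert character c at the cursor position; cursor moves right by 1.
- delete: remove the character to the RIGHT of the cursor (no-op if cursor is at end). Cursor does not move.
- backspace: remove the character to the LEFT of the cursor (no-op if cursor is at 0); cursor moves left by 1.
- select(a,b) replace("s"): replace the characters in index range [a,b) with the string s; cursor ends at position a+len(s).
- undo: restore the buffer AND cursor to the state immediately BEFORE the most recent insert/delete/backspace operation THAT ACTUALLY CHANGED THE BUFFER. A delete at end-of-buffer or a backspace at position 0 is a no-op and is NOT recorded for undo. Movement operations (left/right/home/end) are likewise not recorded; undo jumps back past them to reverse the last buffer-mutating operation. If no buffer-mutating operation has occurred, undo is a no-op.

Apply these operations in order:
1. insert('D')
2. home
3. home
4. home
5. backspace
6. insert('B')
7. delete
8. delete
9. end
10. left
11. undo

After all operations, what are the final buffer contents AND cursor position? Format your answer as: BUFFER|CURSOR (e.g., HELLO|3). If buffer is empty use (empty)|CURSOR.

Answer: BRQXDDM|1

Derivation:
After op 1 (insert('D')): buf='DRQXDDM' cursor=1
After op 2 (home): buf='DRQXDDM' cursor=0
After op 3 (home): buf='DRQXDDM' cursor=0
After op 4 (home): buf='DRQXDDM' cursor=0
After op 5 (backspace): buf='DRQXDDM' cursor=0
After op 6 (insert('B')): buf='BDRQXDDM' cursor=1
After op 7 (delete): buf='BRQXDDM' cursor=1
After op 8 (delete): buf='BQXDDM' cursor=1
After op 9 (end): buf='BQXDDM' cursor=6
After op 10 (left): buf='BQXDDM' cursor=5
After op 11 (undo): buf='BRQXDDM' cursor=1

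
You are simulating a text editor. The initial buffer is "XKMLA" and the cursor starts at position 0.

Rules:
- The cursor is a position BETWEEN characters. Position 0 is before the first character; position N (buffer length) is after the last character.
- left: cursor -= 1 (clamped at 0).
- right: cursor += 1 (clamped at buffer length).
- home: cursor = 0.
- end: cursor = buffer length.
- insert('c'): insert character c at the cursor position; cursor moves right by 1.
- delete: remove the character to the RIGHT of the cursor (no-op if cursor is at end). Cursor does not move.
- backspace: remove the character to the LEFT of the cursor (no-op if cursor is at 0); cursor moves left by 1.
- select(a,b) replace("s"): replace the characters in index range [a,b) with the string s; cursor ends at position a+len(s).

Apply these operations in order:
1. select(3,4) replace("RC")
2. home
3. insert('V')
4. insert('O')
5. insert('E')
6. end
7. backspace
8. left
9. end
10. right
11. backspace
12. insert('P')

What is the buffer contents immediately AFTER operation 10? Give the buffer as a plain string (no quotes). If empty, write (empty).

After op 1 (select(3,4) replace("RC")): buf='XKMRCA' cursor=5
After op 2 (home): buf='XKMRCA' cursor=0
After op 3 (insert('V')): buf='VXKMRCA' cursor=1
After op 4 (insert('O')): buf='VOXKMRCA' cursor=2
After op 5 (insert('E')): buf='VOEXKMRCA' cursor=3
After op 6 (end): buf='VOEXKMRCA' cursor=9
After op 7 (backspace): buf='VOEXKMRC' cursor=8
After op 8 (left): buf='VOEXKMRC' cursor=7
After op 9 (end): buf='VOEXKMRC' cursor=8
After op 10 (right): buf='VOEXKMRC' cursor=8

Answer: VOEXKMRC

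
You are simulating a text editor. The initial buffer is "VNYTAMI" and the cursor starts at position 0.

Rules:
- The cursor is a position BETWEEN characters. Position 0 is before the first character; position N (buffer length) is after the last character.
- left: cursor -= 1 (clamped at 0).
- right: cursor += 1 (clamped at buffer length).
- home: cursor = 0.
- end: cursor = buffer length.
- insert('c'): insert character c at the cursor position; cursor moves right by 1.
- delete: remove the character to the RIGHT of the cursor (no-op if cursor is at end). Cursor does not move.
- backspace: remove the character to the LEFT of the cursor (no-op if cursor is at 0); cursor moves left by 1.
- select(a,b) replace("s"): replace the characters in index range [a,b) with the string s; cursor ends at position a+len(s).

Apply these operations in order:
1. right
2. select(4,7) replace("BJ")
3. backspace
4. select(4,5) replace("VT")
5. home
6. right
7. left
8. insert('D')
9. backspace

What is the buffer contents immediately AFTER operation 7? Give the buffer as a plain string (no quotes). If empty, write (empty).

After op 1 (right): buf='VNYTAMI' cursor=1
After op 2 (select(4,7) replace("BJ")): buf='VNYTBJ' cursor=6
After op 3 (backspace): buf='VNYTB' cursor=5
After op 4 (select(4,5) replace("VT")): buf='VNYTVT' cursor=6
After op 5 (home): buf='VNYTVT' cursor=0
After op 6 (right): buf='VNYTVT' cursor=1
After op 7 (left): buf='VNYTVT' cursor=0

Answer: VNYTVT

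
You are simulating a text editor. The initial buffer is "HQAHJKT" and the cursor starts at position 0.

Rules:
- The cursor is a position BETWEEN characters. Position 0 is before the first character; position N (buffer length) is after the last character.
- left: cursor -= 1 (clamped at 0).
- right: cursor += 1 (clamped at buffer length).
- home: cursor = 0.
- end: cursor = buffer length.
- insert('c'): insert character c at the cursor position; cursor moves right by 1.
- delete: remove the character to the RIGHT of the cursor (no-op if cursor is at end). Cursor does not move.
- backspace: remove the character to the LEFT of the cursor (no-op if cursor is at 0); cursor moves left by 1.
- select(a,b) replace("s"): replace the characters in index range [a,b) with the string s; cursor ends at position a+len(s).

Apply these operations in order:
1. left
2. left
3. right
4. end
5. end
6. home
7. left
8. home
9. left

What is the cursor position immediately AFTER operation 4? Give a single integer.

Answer: 7

Derivation:
After op 1 (left): buf='HQAHJKT' cursor=0
After op 2 (left): buf='HQAHJKT' cursor=0
After op 3 (right): buf='HQAHJKT' cursor=1
After op 4 (end): buf='HQAHJKT' cursor=7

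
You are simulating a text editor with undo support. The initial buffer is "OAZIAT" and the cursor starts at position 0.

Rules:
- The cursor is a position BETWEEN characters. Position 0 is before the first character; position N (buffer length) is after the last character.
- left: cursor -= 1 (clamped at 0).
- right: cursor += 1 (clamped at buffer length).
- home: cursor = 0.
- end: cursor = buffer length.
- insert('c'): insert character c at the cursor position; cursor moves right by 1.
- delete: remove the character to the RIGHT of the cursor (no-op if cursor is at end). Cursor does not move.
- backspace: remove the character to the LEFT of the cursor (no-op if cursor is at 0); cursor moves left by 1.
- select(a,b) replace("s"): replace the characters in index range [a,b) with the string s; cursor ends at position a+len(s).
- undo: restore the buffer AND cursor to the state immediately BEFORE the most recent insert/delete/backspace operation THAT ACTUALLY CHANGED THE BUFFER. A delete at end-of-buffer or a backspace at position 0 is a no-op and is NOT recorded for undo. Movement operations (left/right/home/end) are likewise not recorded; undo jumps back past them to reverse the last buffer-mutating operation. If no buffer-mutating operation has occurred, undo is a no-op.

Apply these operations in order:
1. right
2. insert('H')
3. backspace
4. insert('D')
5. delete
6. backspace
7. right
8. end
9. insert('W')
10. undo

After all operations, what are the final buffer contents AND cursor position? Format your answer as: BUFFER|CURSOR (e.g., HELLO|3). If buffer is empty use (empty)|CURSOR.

After op 1 (right): buf='OAZIAT' cursor=1
After op 2 (insert('H')): buf='OHAZIAT' cursor=2
After op 3 (backspace): buf='OAZIAT' cursor=1
After op 4 (insert('D')): buf='ODAZIAT' cursor=2
After op 5 (delete): buf='ODZIAT' cursor=2
After op 6 (backspace): buf='OZIAT' cursor=1
After op 7 (right): buf='OZIAT' cursor=2
After op 8 (end): buf='OZIAT' cursor=5
After op 9 (insert('W')): buf='OZIATW' cursor=6
After op 10 (undo): buf='OZIAT' cursor=5

Answer: OZIAT|5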